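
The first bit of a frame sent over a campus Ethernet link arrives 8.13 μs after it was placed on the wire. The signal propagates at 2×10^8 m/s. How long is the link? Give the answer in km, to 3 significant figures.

1.63 km

d = s × t_prop = 200000000 × 8.13e-06 = 1.63 km.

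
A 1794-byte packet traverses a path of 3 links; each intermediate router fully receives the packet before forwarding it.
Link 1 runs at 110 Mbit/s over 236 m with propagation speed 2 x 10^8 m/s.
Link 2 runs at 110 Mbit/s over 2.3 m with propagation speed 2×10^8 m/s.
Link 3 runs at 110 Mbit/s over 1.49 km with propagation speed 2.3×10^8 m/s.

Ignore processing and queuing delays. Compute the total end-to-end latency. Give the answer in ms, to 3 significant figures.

L = 1794 × 8 = 14352 bits.
Transmission delay per hop = L/R = 14352/110000000 = 0.130473 ms; 3 hops → 0.391418 ms.
Propagation delays (d/s per hop): 0.00118, 1.15e-05, 0.00647826 ms; sum = 0.00766976 ms.
End-to-end = 0.399 ms.

0.399 ms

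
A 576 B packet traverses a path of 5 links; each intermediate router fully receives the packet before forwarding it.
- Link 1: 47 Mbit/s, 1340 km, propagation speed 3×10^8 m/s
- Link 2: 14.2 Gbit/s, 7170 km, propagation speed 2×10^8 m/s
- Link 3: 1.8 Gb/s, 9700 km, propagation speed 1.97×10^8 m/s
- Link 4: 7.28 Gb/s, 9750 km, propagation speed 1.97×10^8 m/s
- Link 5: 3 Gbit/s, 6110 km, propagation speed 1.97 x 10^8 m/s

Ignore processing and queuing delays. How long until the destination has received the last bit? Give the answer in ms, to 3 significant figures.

170 ms

L = 576 × 8 = 4608 bits.
Transmission delays (L/R per hop): 0.0980426, 0.000324507, 0.00256, 0.000632967, 0.001536 ms; sum = 0.103096 ms.
Propagation delays (d/s per hop): 4.46667, 35.85, 49.2386, 49.4924, 31.0152 ms; sum = 170.063 ms.
End-to-end = 170 ms.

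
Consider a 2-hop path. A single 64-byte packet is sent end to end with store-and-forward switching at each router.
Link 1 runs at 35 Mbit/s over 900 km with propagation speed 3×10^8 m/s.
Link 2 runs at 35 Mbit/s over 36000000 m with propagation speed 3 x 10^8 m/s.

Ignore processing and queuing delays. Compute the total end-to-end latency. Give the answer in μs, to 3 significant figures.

123000 μs

L = 64 × 8 = 512 bits.
Transmission delay per hop = L/R = 512/35000000 = 14.6286 μs; 2 hops → 29.2571 μs.
Propagation delays (d/s per hop): 3000, 120000 μs; sum = 123000 μs.
End-to-end = 123000 μs.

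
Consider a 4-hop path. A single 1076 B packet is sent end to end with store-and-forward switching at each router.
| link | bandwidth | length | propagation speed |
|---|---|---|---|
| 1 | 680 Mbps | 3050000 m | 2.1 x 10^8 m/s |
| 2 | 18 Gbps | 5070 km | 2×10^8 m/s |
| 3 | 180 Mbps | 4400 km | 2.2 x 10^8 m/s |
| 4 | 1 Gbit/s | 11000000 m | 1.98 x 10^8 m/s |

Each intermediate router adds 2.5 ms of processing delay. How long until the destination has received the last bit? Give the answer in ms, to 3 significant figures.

123 ms

L = 1076 × 8 = 8608 bits.
Transmission delays (L/R per hop): 0.0126588, 0.000478222, 0.0478222, 0.008608 ms; sum = 0.0695673 ms.
Propagation delays (d/s per hop): 14.5238, 25.35, 20, 55.5556 ms; sum = 115.429 ms.
Processing at 3 router(s): 3 × 2.5 ms = 7.5 ms.
End-to-end = 123 ms.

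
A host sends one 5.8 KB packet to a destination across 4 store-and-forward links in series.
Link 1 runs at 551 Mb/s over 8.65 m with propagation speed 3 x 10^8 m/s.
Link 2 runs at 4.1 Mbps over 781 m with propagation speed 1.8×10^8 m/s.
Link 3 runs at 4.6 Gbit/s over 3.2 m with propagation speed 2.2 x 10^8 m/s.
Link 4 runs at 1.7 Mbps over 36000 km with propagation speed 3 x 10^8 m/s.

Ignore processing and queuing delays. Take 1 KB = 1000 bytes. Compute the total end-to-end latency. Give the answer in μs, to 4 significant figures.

L = 46400 bits.
Transmission delays (L/R per hop): 84.2105, 11317.1, 10.087, 27294.1 μs; sum = 38705.5 μs.
Propagation delays (d/s per hop): 0.0288333, 4.33889, 0.0145455, 120000 μs; sum = 120004 μs.
End-to-end = 158700 μs.

158700 μs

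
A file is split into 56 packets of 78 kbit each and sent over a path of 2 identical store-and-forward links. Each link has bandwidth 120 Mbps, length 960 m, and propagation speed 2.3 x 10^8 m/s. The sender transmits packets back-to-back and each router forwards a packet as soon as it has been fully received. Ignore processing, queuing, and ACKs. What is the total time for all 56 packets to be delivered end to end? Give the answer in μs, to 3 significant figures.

Per-hop transmission t_tx = L/R = 78000/120000000 = 650 μs.
Per-hop propagation t_prop = 960/2.3e+08 = 4.17391 μs.
Pipeline fill: first packet needs 2·t_tx to clear all hops; remaining 55 packets each add one t_tx.
Total = (2+56-1)·t_tx + 2·t_prop = 57·650 + 2·4.17391 = 37100 μs.

37100 μs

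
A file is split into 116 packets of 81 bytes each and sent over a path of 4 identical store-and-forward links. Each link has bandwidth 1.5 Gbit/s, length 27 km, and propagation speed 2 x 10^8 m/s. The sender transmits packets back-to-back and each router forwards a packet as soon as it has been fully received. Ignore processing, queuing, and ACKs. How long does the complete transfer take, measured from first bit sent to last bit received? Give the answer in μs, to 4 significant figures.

Per-hop transmission t_tx = L/R = 648/1500000000 = 0.432 μs.
Per-hop propagation t_prop = 27000/200000000 = 135 μs.
Pipeline fill: first packet needs 4·t_tx to clear all hops; remaining 115 packets each add one t_tx.
Total = (4+116-1)·t_tx + 4·t_prop = 119·0.432 + 4·135 = 591.4 μs.

591.4 μs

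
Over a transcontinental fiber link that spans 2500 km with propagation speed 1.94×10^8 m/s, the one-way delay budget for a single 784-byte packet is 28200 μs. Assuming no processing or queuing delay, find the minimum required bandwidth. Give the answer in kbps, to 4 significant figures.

409.6 kbps

L = 6272 bits.
Propagation delay = 2500000 / 194000000 = 12886.6 μs.
Transmission budget = 28200 − 12886.6 = 15313.4 μs.
R ≥ L / t_tx = 6272 bits / 0.0153134 s = 409.6 kbps.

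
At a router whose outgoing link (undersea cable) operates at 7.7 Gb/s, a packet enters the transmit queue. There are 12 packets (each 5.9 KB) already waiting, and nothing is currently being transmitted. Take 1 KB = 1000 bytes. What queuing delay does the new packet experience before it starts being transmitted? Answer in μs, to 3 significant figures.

73.6 μs

Each queued packet: L/R = 47200/7700000000 = 6.12987 μs.
12 queued → 73.5584 μs.
Queuing delay = 73.6 μs.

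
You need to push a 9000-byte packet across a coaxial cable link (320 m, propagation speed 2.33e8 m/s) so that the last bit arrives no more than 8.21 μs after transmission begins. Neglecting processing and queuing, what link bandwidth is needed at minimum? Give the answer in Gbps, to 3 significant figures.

L = 72000 bits.
Propagation delay = 320 / 233000000 = 1.37339 μs.
Transmission budget = 8.21 − 1.37339 = 6.83661 μs.
R ≥ L / t_tx = 72000 bits / 6.83661e-06 s = 10.5 Gbps.

10.5 Gbps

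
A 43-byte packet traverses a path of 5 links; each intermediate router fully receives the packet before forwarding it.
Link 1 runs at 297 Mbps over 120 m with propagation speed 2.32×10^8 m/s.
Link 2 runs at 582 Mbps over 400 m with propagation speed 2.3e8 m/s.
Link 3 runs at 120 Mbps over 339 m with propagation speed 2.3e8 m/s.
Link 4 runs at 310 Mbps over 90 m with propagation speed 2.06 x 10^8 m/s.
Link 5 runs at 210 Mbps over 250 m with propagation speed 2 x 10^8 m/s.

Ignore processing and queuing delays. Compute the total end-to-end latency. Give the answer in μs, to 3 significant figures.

L = 43 × 8 = 344 bits.
Transmission delays (L/R per hop): 1.15825, 0.591065, 2.86667, 1.10968, 1.6381 μs; sum = 7.36375 μs.
Propagation delays (d/s per hop): 0.517241, 1.73913, 1.47391, 0.436893, 1.25 μs; sum = 5.41718 μs.
End-to-end = 12.8 μs.

12.8 μs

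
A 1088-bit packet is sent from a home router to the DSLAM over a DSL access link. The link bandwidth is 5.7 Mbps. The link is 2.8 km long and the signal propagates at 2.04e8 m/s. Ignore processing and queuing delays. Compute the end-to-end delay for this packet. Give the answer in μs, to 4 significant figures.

Transmission delay = L/R = 1088 / 5700000 = 190.877 μs.
Propagation delay = d/s = 2800 m / 204000000 m/s = 13.7255 μs.
Total = 204.6 μs.

204.6 μs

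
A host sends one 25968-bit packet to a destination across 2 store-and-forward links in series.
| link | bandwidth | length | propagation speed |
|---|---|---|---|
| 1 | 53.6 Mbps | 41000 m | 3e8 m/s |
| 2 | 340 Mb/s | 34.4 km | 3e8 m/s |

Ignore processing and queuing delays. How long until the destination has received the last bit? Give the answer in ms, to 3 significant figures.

Transmission delays (L/R per hop): 0.484478, 0.0763765 ms; sum = 0.560854 ms.
Propagation delays (d/s per hop): 0.136667, 0.114667 ms; sum = 0.251333 ms.
End-to-end = 0.812 ms.

0.812 ms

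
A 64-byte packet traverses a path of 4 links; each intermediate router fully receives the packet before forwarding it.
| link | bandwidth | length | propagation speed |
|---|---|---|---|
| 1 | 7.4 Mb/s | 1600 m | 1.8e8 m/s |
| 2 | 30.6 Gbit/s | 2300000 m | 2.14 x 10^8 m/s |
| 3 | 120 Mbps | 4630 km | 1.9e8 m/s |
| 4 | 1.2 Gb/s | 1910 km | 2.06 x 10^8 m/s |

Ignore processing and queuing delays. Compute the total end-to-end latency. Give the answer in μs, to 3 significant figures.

L = 64 × 8 = 512 bits.
Transmission delays (L/R per hop): 69.1892, 0.016732, 4.26667, 0.426667 μs; sum = 73.8993 μs.
Propagation delays (d/s per hop): 8.88889, 10747.7, 24368.4, 9271.84 μs; sum = 44396.8 μs.
End-to-end = 44500 μs.

44500 μs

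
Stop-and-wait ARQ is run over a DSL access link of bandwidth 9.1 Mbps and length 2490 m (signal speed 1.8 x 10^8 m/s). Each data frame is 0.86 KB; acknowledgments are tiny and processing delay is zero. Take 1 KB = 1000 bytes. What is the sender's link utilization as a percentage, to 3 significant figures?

96.5 %

t_tx = L/R = 6880/9100000 = 0.000756044 s.
t_prop = 2490/180000000 = 1.38333e-05 s; RTT = 2.76667e-05 s.
Cycle = t_tx + RTT = 0.000783711 s.
Utilization = t_tx / cycle = 0.000756044/0.000783711 = 96.5 %.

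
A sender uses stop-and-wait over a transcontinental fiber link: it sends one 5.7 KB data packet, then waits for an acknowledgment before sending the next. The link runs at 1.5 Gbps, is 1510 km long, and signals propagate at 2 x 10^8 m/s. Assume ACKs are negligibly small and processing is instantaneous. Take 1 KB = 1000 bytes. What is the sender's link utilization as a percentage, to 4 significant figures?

t_tx = L/R = 45600/1500000000 = 3.04e-05 s.
t_prop = 1510000/200000000 = 0.00755 s; RTT = 0.0151 s.
Cycle = t_tx + RTT = 0.0151304 s.
Utilization = t_tx / cycle = 3.04e-05/0.0151304 = 0.2009 %.

0.2009 %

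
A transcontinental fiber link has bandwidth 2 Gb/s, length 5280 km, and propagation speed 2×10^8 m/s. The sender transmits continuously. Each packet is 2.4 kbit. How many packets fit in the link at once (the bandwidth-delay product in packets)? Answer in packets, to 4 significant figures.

22000 packets

Propagation delay = 5280000 / 200000000 = 0.0264 s.
BDP = R × t_prop = 2000000000 × 0.0264 = 52800000 bits.
In packets of 2400 bits: 22000 packets.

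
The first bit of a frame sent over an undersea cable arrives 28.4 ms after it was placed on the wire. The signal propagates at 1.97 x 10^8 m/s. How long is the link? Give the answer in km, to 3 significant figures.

5590 km

d = s × t_prop = 197000000 × 0.0284 = 5590 km.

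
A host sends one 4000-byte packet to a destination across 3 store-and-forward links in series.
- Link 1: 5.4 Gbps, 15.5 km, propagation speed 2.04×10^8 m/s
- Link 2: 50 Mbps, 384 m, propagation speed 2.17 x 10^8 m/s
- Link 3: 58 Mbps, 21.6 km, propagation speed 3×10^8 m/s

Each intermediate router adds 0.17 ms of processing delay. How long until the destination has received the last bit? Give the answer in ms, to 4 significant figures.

L = 4000 × 8 = 32000 bits.
Transmission delays (L/R per hop): 0.00592593, 0.64, 0.551724 ms; sum = 1.19765 ms.
Propagation delays (d/s per hop): 0.0759804, 0.00176959, 0.072 ms; sum = 0.14975 ms.
Processing at 2 router(s): 2 × 0.17 ms = 0.34 ms.
End-to-end = 1.687 ms.

1.687 ms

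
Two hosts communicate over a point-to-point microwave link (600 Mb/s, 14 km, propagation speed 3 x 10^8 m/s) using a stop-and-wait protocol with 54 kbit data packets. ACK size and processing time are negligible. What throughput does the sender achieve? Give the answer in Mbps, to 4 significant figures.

t_tx = L/R = 54000/600000000 = 9e-05 s.
t_prop = 14000/300000000 = 4.66667e-05 s; RTT = 9.33333e-05 s.
Cycle = t_tx + RTT = 0.000183333 s.
Throughput = L / cycle = 54000 / 0.000183333 = 294.5 Mbps.

294.5 Mbps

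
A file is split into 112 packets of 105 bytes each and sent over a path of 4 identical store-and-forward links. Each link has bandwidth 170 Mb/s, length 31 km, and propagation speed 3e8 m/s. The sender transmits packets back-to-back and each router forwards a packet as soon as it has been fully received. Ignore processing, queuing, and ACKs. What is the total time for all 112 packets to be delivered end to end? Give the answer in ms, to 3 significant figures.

Per-hop transmission t_tx = L/R = 840/170000000 = 0.00494118 ms.
Per-hop propagation t_prop = 31000/300000000 = 0.103333 ms.
Pipeline fill: first packet needs 4·t_tx to clear all hops; remaining 111 packets each add one t_tx.
Total = (4+112-1)·t_tx + 4·t_prop = 115·0.00494118 + 4·0.103333 = 0.982 ms.

0.982 ms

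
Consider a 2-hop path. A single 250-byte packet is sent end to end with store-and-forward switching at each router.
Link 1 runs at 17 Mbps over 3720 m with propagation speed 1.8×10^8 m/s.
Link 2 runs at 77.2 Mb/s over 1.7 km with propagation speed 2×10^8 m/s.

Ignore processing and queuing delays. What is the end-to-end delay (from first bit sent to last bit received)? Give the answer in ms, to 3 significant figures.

L = 250 × 8 = 2000 bits.
Transmission delays (L/R per hop): 0.117647, 0.0259067 ms; sum = 0.143554 ms.
Propagation delays (d/s per hop): 0.0206667, 0.0085 ms; sum = 0.0291667 ms.
End-to-end = 0.173 ms.

0.173 ms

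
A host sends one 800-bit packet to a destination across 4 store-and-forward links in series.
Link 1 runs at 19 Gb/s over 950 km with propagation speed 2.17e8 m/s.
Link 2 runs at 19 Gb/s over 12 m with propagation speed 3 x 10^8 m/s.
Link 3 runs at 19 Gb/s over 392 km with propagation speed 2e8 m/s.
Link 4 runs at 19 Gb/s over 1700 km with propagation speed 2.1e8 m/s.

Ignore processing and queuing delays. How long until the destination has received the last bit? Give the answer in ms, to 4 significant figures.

Transmission delay per hop = L/R = 800/19000000000 = 4.21053e-05 ms; 4 hops → 0.000168421 ms.
Propagation delays (d/s per hop): 4.37788, 4e-05, 1.96, 8.09524 ms; sum = 14.4332 ms.
End-to-end = 14.43 ms.

14.43 ms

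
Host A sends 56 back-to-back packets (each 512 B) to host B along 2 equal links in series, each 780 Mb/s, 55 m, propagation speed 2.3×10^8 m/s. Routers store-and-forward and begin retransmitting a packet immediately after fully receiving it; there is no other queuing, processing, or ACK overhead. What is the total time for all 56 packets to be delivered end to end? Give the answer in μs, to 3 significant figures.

300 μs

Per-hop transmission t_tx = L/R = 4096/780000000 = 5.25128 μs.
Per-hop propagation t_prop = 55/2.3e+08 = 0.23913 μs.
Pipeline fill: first packet needs 2·t_tx to clear all hops; remaining 55 packets each add one t_tx.
Total = (2+56-1)·t_tx + 2·t_prop = 57·5.25128 + 2·0.23913 = 300 μs.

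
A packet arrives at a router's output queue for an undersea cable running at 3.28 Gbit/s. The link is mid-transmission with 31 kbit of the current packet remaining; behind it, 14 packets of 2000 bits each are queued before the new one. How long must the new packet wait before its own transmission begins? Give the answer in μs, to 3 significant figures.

Each queued packet: L/R = 2000/3280000000 = 0.609756 μs.
14 queued → 8.53659 μs.
Plus remaining 31000 bits of current packet: 9.45122 μs.
Queuing delay = 18.0 μs.

18.0 μs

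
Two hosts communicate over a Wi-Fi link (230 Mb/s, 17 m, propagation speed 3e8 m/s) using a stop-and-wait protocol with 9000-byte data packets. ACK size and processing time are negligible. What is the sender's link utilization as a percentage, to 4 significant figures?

t_tx = L/R = 72000/230000000 = 0.000313043 s.
t_prop = 17/300000000 = 5.66667e-08 s; RTT = 1.13333e-07 s.
Cycle = t_tx + RTT = 0.000313157 s.
Utilization = t_tx / cycle = 0.000313043/0.000313157 = 99.96 %.

99.96 %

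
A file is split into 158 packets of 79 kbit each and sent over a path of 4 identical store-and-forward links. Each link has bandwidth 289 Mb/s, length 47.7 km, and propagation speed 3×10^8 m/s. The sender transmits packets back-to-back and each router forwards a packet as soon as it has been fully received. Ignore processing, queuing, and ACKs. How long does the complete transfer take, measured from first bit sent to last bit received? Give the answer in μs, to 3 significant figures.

44600 μs

Per-hop transmission t_tx = L/R = 79000/289000000 = 273.356 μs.
Per-hop propagation t_prop = 47700/300000000 = 159 μs.
Pipeline fill: first packet needs 4·t_tx to clear all hops; remaining 157 packets each add one t_tx.
Total = (4+158-1)·t_tx + 4·t_prop = 161·273.356 + 4·159 = 44600 μs.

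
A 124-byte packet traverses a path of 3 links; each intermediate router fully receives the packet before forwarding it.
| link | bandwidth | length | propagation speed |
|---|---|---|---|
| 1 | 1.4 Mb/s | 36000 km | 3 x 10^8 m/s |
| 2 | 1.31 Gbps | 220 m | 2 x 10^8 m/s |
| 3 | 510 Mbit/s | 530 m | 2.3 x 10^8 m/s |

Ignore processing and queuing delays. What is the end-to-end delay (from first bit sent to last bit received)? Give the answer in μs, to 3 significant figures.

121000 μs

L = 124 × 8 = 992 bits.
Transmission delays (L/R per hop): 708.571, 0.757252, 1.9451 μs; sum = 711.274 μs.
Propagation delays (d/s per hop): 120000, 1.1, 2.30435 μs; sum = 120003 μs.
End-to-end = 121000 μs.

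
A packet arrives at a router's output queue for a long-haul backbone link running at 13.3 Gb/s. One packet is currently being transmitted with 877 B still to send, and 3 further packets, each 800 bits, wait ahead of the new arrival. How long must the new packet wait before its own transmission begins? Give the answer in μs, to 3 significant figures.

0.708 μs

Each queued packet: L/R = 800/13300000000 = 0.0601504 μs.
3 queued → 0.180451 μs.
Plus remaining 7016 bits of current packet: 0.527519 μs.
Queuing delay = 0.708 μs.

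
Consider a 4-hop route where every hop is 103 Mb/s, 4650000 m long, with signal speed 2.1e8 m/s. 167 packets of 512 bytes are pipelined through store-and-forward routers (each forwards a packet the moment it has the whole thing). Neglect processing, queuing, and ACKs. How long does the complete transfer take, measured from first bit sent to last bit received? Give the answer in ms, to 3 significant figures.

95.3 ms

Per-hop transmission t_tx = L/R = 4096/103000000 = 0.039767 ms.
Per-hop propagation t_prop = 4650000/210000000 = 22.1429 ms.
Pipeline fill: first packet needs 4·t_tx to clear all hops; remaining 166 packets each add one t_tx.
Total = (4+167-1)·t_tx + 4·t_prop = 170·0.039767 + 4·22.1429 = 95.3 ms.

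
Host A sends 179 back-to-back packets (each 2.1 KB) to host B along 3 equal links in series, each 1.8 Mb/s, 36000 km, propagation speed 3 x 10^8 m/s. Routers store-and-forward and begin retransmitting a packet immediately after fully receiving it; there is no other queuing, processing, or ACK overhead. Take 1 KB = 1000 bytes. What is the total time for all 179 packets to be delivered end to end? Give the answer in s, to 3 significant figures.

Per-hop transmission t_tx = L/R = 16800/1800000 = 0.00933333 s.
Per-hop propagation t_prop = 36000000/300000000 = 0.12 s.
Pipeline fill: first packet needs 3·t_tx to clear all hops; remaining 178 packets each add one t_tx.
Total = (3+179-1)·t_tx + 3·t_prop = 181·0.00933333 + 3·0.12 = 2.05 s.

2.05 s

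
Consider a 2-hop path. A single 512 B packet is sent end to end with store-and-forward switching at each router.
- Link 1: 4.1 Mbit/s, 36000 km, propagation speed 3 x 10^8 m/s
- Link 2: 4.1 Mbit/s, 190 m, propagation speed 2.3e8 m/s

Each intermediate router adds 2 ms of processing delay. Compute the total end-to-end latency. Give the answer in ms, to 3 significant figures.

124 ms

L = 512 × 8 = 4096 bits.
Transmission delay per hop = L/R = 4096/4.1e+06 = 0.999024 ms; 2 hops → 1.99805 ms.
Propagation delays (d/s per hop): 120, 0.000826087 ms; sum = 120.001 ms.
Processing at 1 router(s): 1 × 2 ms = 2 ms.
End-to-end = 124 ms.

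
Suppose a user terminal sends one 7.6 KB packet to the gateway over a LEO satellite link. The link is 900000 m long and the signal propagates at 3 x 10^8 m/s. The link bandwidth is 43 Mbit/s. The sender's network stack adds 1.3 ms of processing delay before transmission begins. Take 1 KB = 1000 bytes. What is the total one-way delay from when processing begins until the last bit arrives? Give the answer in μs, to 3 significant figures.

5710 μs

L = 60800 bits.
Transmission delay = L/R = 60800 / 43000000 = 1413.95 μs.
Propagation delay = d/s = 900000 m / 300000000 m/s = 3000 μs.
Plus processing delay 1.3 ms = 1300 μs.
Total = 5710 μs.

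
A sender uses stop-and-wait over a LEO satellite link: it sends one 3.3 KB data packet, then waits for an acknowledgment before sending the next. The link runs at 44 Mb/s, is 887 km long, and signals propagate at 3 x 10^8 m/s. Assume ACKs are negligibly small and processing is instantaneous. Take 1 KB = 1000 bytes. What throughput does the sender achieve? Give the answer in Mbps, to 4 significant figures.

4.053 Mbps

t_tx = L/R = 26400/44000000 = 0.0006 s.
t_prop = 887000/300000000 = 0.00295667 s; RTT = 0.00591333 s.
Cycle = t_tx + RTT = 0.00651333 s.
Throughput = L / cycle = 26400 / 0.00651333 = 4.053 Mbps.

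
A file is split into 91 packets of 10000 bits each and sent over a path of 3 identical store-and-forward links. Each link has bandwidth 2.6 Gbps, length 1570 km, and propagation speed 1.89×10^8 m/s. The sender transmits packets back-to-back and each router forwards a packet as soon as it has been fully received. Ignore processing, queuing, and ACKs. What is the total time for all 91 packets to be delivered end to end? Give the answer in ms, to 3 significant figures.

25.3 ms

Per-hop transmission t_tx = L/R = 10000/2600000000 = 0.00384615 ms.
Per-hop propagation t_prop = 1570000/189000000 = 8.30688 ms.
Pipeline fill: first packet needs 3·t_tx to clear all hops; remaining 90 packets each add one t_tx.
Total = (3+91-1)·t_tx + 3·t_prop = 93·0.00384615 + 3·8.30688 = 25.3 ms.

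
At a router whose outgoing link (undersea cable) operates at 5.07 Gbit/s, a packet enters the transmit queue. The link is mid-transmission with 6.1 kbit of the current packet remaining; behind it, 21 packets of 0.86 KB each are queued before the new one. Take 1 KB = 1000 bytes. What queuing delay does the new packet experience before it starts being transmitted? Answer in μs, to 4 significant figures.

Each queued packet: L/R = 6880/5070000000 = 1.357 μs.
21 queued → 28.497 μs.
Plus remaining 6100 bits of current packet: 1.20316 μs.
Queuing delay = 29.70 μs.

29.70 μs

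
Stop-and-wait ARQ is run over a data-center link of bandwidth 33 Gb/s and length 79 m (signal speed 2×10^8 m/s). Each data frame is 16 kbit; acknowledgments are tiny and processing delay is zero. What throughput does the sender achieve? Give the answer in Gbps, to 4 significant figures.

t_tx = L/R = 16000/33000000000 = 4.84848e-07 s.
t_prop = 79/200000000 = 3.95e-07 s; RTT = 7.9e-07 s.
Cycle = t_tx + RTT = 1.27485e-06 s.
Throughput = L / cycle = 16000 / 1.27485e-06 = 12.55 Gbps.

12.55 Gbps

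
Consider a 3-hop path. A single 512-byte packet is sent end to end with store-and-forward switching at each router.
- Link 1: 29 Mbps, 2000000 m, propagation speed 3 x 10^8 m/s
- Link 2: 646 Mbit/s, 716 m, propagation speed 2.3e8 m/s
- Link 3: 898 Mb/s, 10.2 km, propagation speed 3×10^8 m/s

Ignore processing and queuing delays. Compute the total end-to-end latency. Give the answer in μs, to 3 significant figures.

L = 512 × 8 = 4096 bits.
Transmission delays (L/R per hop): 141.241, 6.34056, 4.56125 μs; sum = 152.143 μs.
Propagation delays (d/s per hop): 6666.67, 3.11304, 34 μs; sum = 6703.78 μs.
End-to-end = 6860 μs.

6860 μs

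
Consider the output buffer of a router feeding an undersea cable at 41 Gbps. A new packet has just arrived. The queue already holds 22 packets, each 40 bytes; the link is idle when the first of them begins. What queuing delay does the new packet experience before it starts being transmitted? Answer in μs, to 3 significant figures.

Each queued packet: L/R = 320/41000000000 = 0.00780488 μs.
22 queued → 0.171707 μs.
Queuing delay = 0.172 μs.

0.172 μs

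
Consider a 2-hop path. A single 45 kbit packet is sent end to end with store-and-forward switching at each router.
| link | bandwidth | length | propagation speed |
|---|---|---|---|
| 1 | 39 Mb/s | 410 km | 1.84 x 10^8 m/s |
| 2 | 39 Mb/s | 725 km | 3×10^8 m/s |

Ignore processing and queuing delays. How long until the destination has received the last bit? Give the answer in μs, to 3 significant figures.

6950 μs

L = 45000 bits.
Transmission delay per hop = L/R = 45000/39000000 = 1153.85 μs; 2 hops → 2307.69 μs.
Propagation delays (d/s per hop): 2228.26, 2416.67 μs; sum = 4644.93 μs.
End-to-end = 6950 μs.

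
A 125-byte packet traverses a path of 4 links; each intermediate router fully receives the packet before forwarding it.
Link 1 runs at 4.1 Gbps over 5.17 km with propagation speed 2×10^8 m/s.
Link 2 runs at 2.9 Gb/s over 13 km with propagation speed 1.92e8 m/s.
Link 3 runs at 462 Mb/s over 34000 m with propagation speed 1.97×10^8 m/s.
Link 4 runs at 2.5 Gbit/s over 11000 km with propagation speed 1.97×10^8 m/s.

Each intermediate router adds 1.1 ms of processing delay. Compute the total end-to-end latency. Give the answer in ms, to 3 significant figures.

L = 125 × 8 = 1000 bits.
Transmission delays (L/R per hop): 0.000243902, 0.000344828, 0.0021645, 0.0004 ms; sum = 0.00315323 ms.
Propagation delays (d/s per hop): 0.02585, 0.0677083, 0.172589, 55.8376 ms; sum = 56.1037 ms.
Processing at 3 router(s): 3 × 1.1 ms = 3.3 ms.
End-to-end = 59.4 ms.

59.4 ms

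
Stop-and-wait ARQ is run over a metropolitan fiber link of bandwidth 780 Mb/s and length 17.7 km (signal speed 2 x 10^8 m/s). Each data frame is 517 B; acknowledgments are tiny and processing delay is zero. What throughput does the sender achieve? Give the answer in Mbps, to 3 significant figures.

t_tx = L/R = 4136/780000000 = 5.30256e-06 s.
t_prop = 17700/200000000 = 8.85e-05 s; RTT = 0.000177 s.
Cycle = t_tx + RTT = 0.000182303 s.
Throughput = L / cycle = 4136 / 0.000182303 = 22.7 Mbps.

22.7 Mbps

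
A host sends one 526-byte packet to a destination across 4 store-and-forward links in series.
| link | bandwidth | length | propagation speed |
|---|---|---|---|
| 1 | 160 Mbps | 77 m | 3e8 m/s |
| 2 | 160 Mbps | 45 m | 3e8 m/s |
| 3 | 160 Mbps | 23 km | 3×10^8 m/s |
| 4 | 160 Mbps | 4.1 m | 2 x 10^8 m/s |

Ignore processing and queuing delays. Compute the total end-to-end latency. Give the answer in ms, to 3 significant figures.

0.182 ms

L = 526 × 8 = 4208 bits.
Transmission delay per hop = L/R = 4208/160000000 = 0.0263 ms; 4 hops → 0.1052 ms.
Propagation delays (d/s per hop): 0.000256667, 0.00015, 0.0766667, 2.05e-05 ms; sum = 0.0770938 ms.
End-to-end = 0.182 ms.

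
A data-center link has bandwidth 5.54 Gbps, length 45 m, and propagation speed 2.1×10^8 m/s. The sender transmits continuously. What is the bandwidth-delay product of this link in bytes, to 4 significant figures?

148.4 bytes

Propagation delay = 45 / 210000000 = 2.14286e-07 s.
BDP = R × t_prop = 5540000000 × 2.14286e-07 = 1187.14 bits.
In bytes: 1187.14/8 = 148.4 bytes.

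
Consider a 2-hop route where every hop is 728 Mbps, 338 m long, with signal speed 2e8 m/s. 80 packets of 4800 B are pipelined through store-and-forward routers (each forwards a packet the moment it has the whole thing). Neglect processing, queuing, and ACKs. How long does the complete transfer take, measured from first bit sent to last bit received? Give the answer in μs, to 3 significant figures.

4280 μs

Per-hop transmission t_tx = L/R = 38400/728000000 = 52.7473 μs.
Per-hop propagation t_prop = 338/200000000 = 1.69 μs.
Pipeline fill: first packet needs 2·t_tx to clear all hops; remaining 79 packets each add one t_tx.
Total = (2+80-1)·t_tx + 2·t_prop = 81·52.7473 + 2·1.69 = 4280 μs.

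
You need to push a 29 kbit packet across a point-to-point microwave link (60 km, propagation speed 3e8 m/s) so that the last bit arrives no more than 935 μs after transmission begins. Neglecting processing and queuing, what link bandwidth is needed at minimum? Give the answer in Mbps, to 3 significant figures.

Propagation delay = 60000 / 300000000 = 200 μs.
Transmission budget = 935 − 200 = 735 μs.
R ≥ L / t_tx = 29000 bits / 0.000735 s = 39.5 Mbps.

39.5 Mbps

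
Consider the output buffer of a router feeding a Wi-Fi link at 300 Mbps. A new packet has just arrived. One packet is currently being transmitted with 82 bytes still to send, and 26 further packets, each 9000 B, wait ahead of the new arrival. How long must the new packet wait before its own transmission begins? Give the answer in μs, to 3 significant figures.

6240 μs

Each queued packet: L/R = 72000/300000000 = 240 μs.
26 queued → 6240 μs.
Plus remaining 656 bits of current packet: 2.18667 μs.
Queuing delay = 6240 μs.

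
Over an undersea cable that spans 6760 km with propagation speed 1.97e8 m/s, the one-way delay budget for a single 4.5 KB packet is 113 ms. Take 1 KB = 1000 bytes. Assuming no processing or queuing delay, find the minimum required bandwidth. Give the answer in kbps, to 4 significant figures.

L = 36000 bits.
Propagation delay = 6760000 / 197000000 = 34.3147 ms.
Transmission budget = 113 − 34.3147 = 78.6853 ms.
R ≥ L / t_tx = 36000 bits / 0.0786853 s = 457.5 kbps.

457.5 kbps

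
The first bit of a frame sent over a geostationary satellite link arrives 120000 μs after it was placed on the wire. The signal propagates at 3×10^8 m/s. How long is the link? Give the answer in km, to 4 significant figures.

d = s × t_prop = 300000000 × 0.12 = 36000 km.

36000 km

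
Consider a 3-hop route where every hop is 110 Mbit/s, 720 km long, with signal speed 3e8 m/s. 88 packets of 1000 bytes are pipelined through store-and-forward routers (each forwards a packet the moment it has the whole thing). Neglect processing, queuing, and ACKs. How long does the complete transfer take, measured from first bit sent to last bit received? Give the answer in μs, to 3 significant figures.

13700 μs

Per-hop transmission t_tx = L/R = 8000/110000000 = 72.7273 μs.
Per-hop propagation t_prop = 720000/300000000 = 2400 μs.
Pipeline fill: first packet needs 3·t_tx to clear all hops; remaining 87 packets each add one t_tx.
Total = (3+88-1)·t_tx + 3·t_prop = 90·72.7273 + 3·2400 = 13700 μs.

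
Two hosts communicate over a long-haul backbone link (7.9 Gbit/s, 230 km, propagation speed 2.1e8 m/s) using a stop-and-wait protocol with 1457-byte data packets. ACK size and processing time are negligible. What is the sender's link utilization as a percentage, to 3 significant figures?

0.0673 %

t_tx = L/R = 11656/7900000000 = 1.47544e-06 s.
t_prop = 230000/210000000 = 0.00109524 s; RTT = 0.00219048 s.
Cycle = t_tx + RTT = 0.00219195 s.
Utilization = t_tx / cycle = 1.47544e-06/0.00219195 = 0.0673 %.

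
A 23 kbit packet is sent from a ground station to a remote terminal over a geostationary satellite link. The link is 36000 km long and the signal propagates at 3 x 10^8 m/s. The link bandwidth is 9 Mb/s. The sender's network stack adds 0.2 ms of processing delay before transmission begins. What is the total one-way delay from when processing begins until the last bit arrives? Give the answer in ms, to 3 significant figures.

L = 23000 bits.
Transmission delay = L/R = 23000 / 9000000 = 2.55556 ms.
Propagation delay = d/s = 36000000 m / 300000000 m/s = 120 ms.
Plus processing delay 0.2 ms = 0.2 ms.
Total = 123 ms.

123 ms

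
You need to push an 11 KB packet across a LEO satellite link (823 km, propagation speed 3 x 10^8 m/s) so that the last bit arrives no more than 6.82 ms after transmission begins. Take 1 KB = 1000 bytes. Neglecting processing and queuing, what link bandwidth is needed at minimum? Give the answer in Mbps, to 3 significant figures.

21.6 Mbps

L = 88000 bits.
Propagation delay = 823000 / 300000000 = 2.74333 ms.
Transmission budget = 6.82 − 2.74333 = 4.07667 ms.
R ≥ L / t_tx = 88000 bits / 0.00407667 s = 21.6 Mbps.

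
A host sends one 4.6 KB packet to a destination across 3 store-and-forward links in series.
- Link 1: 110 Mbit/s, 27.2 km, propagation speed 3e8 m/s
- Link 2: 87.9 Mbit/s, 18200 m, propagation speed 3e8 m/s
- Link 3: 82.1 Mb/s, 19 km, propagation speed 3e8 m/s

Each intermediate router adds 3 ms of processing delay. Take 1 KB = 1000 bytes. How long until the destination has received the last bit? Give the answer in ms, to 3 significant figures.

L = 36800 bits.
Transmission delays (L/R per hop): 0.334545, 0.418658, 0.448234 ms; sum = 1.20144 ms.
Propagation delays (d/s per hop): 0.0906667, 0.0606667, 0.0633333 ms; sum = 0.214667 ms.
Processing at 2 router(s): 2 × 3 ms = 6 ms.
End-to-end = 7.42 ms.

7.42 ms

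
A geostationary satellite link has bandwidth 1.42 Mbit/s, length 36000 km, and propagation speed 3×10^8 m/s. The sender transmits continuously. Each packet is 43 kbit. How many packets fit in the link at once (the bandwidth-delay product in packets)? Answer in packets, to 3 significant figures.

Propagation delay = 36000000 / 300000000 = 0.12 s.
BDP = R × t_prop = 1420000 × 0.12 = 170400 bits.
In packets of 43000 bits: 3.96 packets.

3.96 packets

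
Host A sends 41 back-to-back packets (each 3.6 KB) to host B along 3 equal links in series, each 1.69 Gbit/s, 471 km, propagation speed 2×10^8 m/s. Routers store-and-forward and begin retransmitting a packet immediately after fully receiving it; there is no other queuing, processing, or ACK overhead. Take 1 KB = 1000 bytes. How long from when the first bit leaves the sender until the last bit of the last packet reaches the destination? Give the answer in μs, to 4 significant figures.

7798 μs

Per-hop transmission t_tx = L/R = 28800/1690000000 = 17.0414 μs.
Per-hop propagation t_prop = 471000/200000000 = 2355 μs.
Pipeline fill: first packet needs 3·t_tx to clear all hops; remaining 40 packets each add one t_tx.
Total = (3+41-1)·t_tx + 3·t_prop = 43·17.0414 + 3·2355 = 7798 μs.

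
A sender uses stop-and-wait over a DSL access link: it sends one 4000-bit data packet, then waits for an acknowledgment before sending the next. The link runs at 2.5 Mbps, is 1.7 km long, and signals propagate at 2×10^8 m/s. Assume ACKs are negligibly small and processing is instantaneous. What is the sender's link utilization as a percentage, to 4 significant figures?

t_tx = L/R = 4000/2500000 = 0.0016 s.
t_prop = 1700/200000000 = 8.5e-06 s; RTT = 1.7e-05 s.
Cycle = t_tx + RTT = 0.001617 s.
Utilization = t_tx / cycle = 0.0016/0.001617 = 98.95 %.

98.95 %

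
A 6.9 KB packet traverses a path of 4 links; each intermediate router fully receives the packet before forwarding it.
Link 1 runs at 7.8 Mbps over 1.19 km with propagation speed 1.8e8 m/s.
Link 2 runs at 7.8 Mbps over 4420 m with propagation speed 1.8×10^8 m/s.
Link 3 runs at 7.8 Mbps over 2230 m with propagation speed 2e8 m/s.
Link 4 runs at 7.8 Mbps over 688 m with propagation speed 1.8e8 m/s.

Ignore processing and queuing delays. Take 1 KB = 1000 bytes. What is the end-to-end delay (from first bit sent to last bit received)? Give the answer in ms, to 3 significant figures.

28.4 ms

L = 55200 bits.
Transmission delay per hop = L/R = 55200/7800000 = 7.07692 ms; 4 hops → 28.3077 ms.
Propagation delays (d/s per hop): 0.00661111, 0.0245556, 0.01115, 0.00382222 ms; sum = 0.0461389 ms.
End-to-end = 28.4 ms.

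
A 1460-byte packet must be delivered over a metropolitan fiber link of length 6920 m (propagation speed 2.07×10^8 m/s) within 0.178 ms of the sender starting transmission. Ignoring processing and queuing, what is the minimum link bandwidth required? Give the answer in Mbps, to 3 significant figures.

80.8 Mbps

L = 11680 bits.
Propagation delay = 6920 / 2.07e+08 = 0.03343 ms.
Transmission budget = 0.178 − 0.03343 = 0.14457 ms.
R ≥ L / t_tx = 11680 bits / 0.00014457 s = 80.8 Mbps.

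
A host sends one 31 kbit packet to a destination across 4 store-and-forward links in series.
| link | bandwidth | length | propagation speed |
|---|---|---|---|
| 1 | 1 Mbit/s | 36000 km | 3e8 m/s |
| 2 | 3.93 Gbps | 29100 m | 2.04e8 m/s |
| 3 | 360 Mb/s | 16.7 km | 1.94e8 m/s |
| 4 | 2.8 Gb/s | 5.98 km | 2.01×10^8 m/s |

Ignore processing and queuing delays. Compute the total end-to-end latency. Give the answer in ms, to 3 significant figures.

151 ms

L = 31000 bits.
Transmission delays (L/R per hop): 31, 0.00788804, 0.0861111, 0.0110714 ms; sum = 31.1051 ms.
Propagation delays (d/s per hop): 120, 0.142647, 0.0860825, 0.0297512 ms; sum = 120.258 ms.
End-to-end = 151 ms.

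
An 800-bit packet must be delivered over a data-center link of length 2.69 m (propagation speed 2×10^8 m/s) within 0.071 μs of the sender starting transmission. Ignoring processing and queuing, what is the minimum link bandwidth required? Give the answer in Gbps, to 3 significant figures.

Propagation delay = 2.69 / 200000000 = 0.01345 μs.
Transmission budget = 0.071 − 0.01345 = 0.05755 μs.
R ≥ L / t_tx = 800 bits / 5.755e-08 s = 13.9 Gbps.

13.9 Gbps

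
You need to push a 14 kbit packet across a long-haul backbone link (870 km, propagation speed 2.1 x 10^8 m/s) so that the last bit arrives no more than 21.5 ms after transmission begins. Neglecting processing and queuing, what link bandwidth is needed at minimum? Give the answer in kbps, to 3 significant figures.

807 kbps

Propagation delay = 870000 / 210000000 = 4.14286 ms.
Transmission budget = 21.5 − 4.14286 = 17.3571 ms.
R ≥ L / t_tx = 14000 bits / 0.0173571 s = 807 kbps.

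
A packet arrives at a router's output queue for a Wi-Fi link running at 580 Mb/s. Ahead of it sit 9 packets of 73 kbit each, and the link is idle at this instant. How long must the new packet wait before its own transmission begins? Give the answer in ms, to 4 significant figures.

Each queued packet: L/R = 73000/580000000 = 0.125862 ms.
9 queued → 1.13276 ms.
Queuing delay = 1.133 ms.

1.133 ms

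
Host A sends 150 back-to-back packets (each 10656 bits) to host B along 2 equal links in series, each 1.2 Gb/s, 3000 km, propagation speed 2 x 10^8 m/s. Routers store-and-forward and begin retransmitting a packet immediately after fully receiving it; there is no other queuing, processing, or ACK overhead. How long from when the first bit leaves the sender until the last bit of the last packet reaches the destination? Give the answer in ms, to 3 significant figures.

31.3 ms

Per-hop transmission t_tx = L/R = 10656/1200000000 = 0.00888 ms.
Per-hop propagation t_prop = 3000000/200000000 = 15 ms.
Pipeline fill: first packet needs 2·t_tx to clear all hops; remaining 149 packets each add one t_tx.
Total = (2+150-1)·t_tx + 2·t_prop = 151·0.00888 + 2·15 = 31.3 ms.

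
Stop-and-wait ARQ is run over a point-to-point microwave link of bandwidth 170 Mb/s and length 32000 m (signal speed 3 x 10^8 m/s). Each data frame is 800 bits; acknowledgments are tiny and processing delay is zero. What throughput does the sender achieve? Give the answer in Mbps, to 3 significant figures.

t_tx = L/R = 800/170000000 = 4.70588e-06 s.
t_prop = 32000/300000000 = 0.000106667 s; RTT = 0.000213333 s.
Cycle = t_tx + RTT = 0.000218039 s.
Throughput = L / cycle = 800 / 0.000218039 = 3.67 Mbps.

3.67 Mbps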